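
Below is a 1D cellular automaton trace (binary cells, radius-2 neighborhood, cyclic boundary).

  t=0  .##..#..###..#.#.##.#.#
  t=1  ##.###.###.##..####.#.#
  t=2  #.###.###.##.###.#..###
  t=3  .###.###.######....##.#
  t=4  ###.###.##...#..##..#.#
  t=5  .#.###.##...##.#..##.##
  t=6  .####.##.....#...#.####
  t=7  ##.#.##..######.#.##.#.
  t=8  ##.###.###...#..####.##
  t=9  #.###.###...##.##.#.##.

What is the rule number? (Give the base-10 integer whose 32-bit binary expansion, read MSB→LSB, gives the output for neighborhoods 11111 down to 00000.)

  #####|.  b31=0 t=3,i=11
  ####.|#  b30=1 t=1,i=17
  ###.#|.  b29=0 t=1,i=1
  ###..|.  b28=0 t=0,i=10
  ##.##|#  b27=1 t=1,i=2
  ##.#.|.  b26=0 t=0,i=19
  ##..#|#  b25=1 t=0,i=3
  ##...|.  b24=0 t=3,i=15
  #.###|#  b23=1 t=1,i=3
  #.##.|#  b22=1 t=0,i=1
  #.#.#|#  b21=1 t=0,i=15
  #.#..|.  b20=0 t=2,i=17
  #..##|#  b19=1 t=0,i=7
  #..#.|#  b18=1 t=0,i=4
  #...#|.  b17=0 t=4,i=11
  #....|#  b16=1 t=3,i=16
  .####|.  b15=0 t=1,i=16
  .###.|#  b14=1 t=0,i=9
  .##.#|#  b13=1 t=0,i=18
  .##..|.  b12=0 t=0,i=2
  .#.##|#  b11=1 t=0,i=0
  .#.#.|.  b10=0 t=0,i=14
  .#..#|.  b9=0 t=0,i=6
  .#...|#  b8=1 t=6,i=14
  ..###|#  b7=1 t=0,i=8
  ..##.|.  b6=0 t=3,i=19
  ..#.#|.  b5=0 t=0,i=13
  ..#..|#  b4=1 t=0,i=5
  ...##|.  b3=0 t=3,i=18
  ...#.|#  b2=1 t=4,i=12
  ....#|#  b1=1 t=3,i=17
  .....|#  b0=1 t=6,i=10
  bits 01001010111011010110100110010111 = 1257073047

1257073047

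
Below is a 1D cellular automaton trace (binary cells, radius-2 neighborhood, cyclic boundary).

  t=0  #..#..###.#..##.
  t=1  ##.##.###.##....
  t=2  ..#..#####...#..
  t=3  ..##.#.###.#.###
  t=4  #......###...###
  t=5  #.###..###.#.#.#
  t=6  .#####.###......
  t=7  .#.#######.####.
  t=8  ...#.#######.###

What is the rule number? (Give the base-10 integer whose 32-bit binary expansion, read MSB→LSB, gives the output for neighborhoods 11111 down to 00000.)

4203955089

  ##### -> #   bit 31 = 1  t=2,i=7
  ####. -> #   bit 30 = 1  t=2,i=8
  ###.# -> #   bit 29 = 1  t=0,i=8
  ###.. -> #   bit 28 = 1  t=2,i=9
  ##.## -> #   bit 27 = 1  t=1,i=2
  ##.#. -> .   bit 26 = 0  t=0,i=9
  ##..# -> #   bit 25 = 1  t=3,i=0
  ##... -> .   bit 24 = 0  t=1,i=12
  #.### -> #   bit 23 = 1  t=1,i=6
  #.##. -> .   bit 22 = 0  t=1,i=3
  #.#.# -> .   bit 21 = 0  t=3,i=5
  #.#.. -> #   bit 20 = 1  t=0,i=0
  #..## -> .   bit 19 = 0  t=0,i=5
  #..#. -> .   bit 18 = 0  t=0,i=2
  #...# -> #   bit 17 = 1  t=2,i=11
  #.... -> #   bit 16 = 1  t=1,i=13
  .#### -> .   bit 15 = 0  t=2,i=6
  .###. -> #   bit 14 = 1  t=0,i=7
  .##.# -> .   bit 13 = 0  t=0,i=14
  .##.. -> .   bit 12 = 0  t=1,i=11
  .#.## -> .   bit 11 = 0  t=3,i=6
  .#.#. -> .   bit 10 = 0  t=5,i=12
  .#..# -> #   bit 9 = 1  t=0,i=1
  .#... -> #   bit 8 = 1  t=2,i=14
  ..### -> #   bit 7 = 1  t=0,i=6
  ..##. -> .   bit 6 = 0  t=0,i=13
  ..#.# -> .   bit 5 = 0  t=7,i=1
  ..#.. -> #   bit 4 = 1  t=0,i=3
  ...## -> .   bit 3 = 0  t=1,i=15
  ...#. -> .   bit 2 = 0  t=2,i=1
  ....# -> .   bit 1 = 0  t=1,i=14
  ..... -> #   bit 0 = 1  t=4,i=3
  bits 11111010100100110100001110010001 = 4203955089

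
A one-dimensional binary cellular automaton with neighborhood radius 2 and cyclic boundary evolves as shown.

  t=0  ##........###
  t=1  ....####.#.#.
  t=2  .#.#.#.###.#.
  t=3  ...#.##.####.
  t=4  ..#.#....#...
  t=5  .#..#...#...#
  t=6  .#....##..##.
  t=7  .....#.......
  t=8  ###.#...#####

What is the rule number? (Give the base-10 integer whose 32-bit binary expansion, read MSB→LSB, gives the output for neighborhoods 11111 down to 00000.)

607307789

  nb #####: next=.  (t=0,i=12, bit31=0)
  nb ####.: next=.  (t=0,i=0, bit30=0)
  nb ###.#: next=#  (t=1,i=7, bit29=1)
  nb ###..: next=.  (t=0,i=1, bit28=0)
  nb ##.##: next=.  (t=3,i=7, bit27=0)
  nb ##.#.: next=#  (t=1,i=8, bit26=1)
  nb ##..#: next=.  (t=6,i=8, bit25=0)
  nb ##...: next=.  (t=0,i=2, bit24=0)
  nb #.###: next=.  (t=2,i=7, bit23=0)
  nb #.##.: next=.  (t=3,i=5, bit22=0)
  nb #.#.#: next=#  (t=1,i=9, bit21=1)
  nb #.#..: next=#  (t=1,i=11, bit20=1)
  nb #..##: next=.  (t=6,i=9, bit19=0)
  nb #..#.: next=.  (t=2,i=0, bit18=0)
  nb #...#: next=#  (t=5,i=6, bit17=1)
  nb #....: next=.  (t=0,i=3, bit16=0)
  nb .####: next=#  (t=0,i=11, bit15=1)
  nb .###.: next=#  (t=2,i=8, bit14=1)
  nb .##.#: next=.  (t=3,i=6, bit13=0)
  nb .##..: next=.  (t=6,i=7, bit12=0)
  nb .#.##: next=#  (t=2,i=6, bit11=1)
  nb .#.#.: next=.  (t=1,i=10, bit10=0)
  nb .#..#: next=.  (t=2,i=12, bit9=0)
  nb .#...: next=.  (t=1,i=12, bit8=0)
  nb ..###: next=.  (t=0,i=10, bit7=0)
  nb ..##.: next=.  (t=6,i=6, bit6=0)
  nb ..#.#: next=.  (t=2,i=1, bit5=0)
  nb ..#..: next=.  (t=4,i=9, bit4=0)
  nb ...##: next=#  (t=0,i=9, bit3=1)
  nb ...#.: next=#  (t=3,i=2, bit2=1)
  nb ....#: next=.  (t=0,i=8, bit1=0)
  nb .....: next=#  (t=0,i=4, bit0=1)
  bits 00100100001100101100100000001101 = 607307789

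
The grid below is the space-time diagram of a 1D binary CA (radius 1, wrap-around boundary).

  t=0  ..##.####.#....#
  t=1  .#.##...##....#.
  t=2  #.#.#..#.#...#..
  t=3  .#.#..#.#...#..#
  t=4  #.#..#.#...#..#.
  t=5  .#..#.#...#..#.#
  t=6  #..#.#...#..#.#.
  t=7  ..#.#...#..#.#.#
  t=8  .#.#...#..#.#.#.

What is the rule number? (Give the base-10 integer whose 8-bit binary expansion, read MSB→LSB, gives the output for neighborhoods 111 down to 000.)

98

  ### -> .   bit 7 = 0  t=0,i=6
  ##. -> #   bit 6 = 1  t=0,i=3
  #.# -> #   bit 5 = 1  t=0,i=4
  #.. -> .   bit 4 = 0  t=0,i=0
  .## -> .   bit 3 = 0  t=0,i=2
  .#. -> .   bit 2 = 0  t=0,i=10
  ..# -> #   bit 1 = 1  t=0,i=1
  ... -> .   bit 0 = 0  t=0,i=12
  bits 01100010 = 98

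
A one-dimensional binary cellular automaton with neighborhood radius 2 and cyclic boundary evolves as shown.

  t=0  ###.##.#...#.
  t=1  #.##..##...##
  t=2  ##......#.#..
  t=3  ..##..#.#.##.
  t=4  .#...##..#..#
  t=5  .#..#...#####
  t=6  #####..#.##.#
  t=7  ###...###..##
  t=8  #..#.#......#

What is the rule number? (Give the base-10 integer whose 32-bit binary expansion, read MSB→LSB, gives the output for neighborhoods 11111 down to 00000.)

2912258618

  #####|#  b31=1 t=5,i=10
  ####.|.  b30=0 t=5,i=11
  ###.#|#  b29=1 t=0,i=2
  ###..|.  b28=0 t=6,i=4
  ##.##|#  b27=1 t=0,i=3
  ##.#.|#  b26=1 t=0,i=6
  ##..#|.  b25=0 t=1,i=4
  ##...|#  b24=1 t=1,i=8
  #.###|#  b23=1 t=0,i=0
  #.##.|.  b22=0 t=0,i=4
  #.#.#|.  b21=0 t=3,i=8
  #.#..|#  b20=1 t=0,i=7
  #..##|.  b19=0 t=1,i=5
  #..#.|#  b18=1 t=3,i=5
  #...#|.  b17=0 t=0,i=9
  #....|#  b16=1 t=2,i=3
  .####|#  b15=1 t=5,i=9
  .###.|.  b14=0 t=0,i=1
  .##.#|.  b13=0 t=0,i=5
  .##..|.  b12=0 t=1,i=3
  .#.##|#  b11=1 t=0,i=12
  .#.#.|.  b10=0 t=2,i=9
  .#..#|#  b9=1 t=2,i=11
  .#...|.  b8=0 t=0,i=8
  ..###|.  b7=0 t=1,i=11
  ..##.|.  b6=0 t=1,i=6
  ..#.#|#  b5=1 t=0,i=11
  ..#..|#  b4=1 t=4,i=9
  ...##|#  b3=1 t=1,i=10
  ...#.|.  b2=0 t=0,i=10
  ....#|#  b1=1 t=2,i=6
  .....|.  b0=0 t=2,i=4
  bits 10101101100101011000101000111010 = 2912258618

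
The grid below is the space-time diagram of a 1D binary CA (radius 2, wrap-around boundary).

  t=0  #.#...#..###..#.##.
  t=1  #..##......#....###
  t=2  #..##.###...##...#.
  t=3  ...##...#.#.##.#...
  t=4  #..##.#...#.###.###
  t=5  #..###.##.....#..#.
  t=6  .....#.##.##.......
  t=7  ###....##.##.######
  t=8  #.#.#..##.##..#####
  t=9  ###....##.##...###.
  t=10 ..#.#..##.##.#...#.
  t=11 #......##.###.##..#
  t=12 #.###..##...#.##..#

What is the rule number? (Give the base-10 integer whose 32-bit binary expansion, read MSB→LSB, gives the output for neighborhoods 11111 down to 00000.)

3026432321

  nb #####: next=#  (t=7,i=0, bit31=1)
  nb ####.: next=.  (t=1,i=18, bit30=0)
  nb ###.#: next=#  (t=4,i=14, bit29=1)
  nb ###..: next=#  (t=0,i=11, bit28=1)
  nb ##.##: next=.  (t=2,i=5, bit27=0)
  nb ##.#.: next=#  (t=0,i=18, bit26=1)
  nb ##..#: next=.  (t=0,i=12, bit25=0)
  nb ##...: next=.  (t=1,i=5, bit24=0)
  nb #.###: next=.  (t=2,i=6, bit23=0)
  nb #.##.: next=#  (t=0,i=16, bit22=1)
  nb #.#.#: next=#  (t=0,i=0, bit21=1)
  nb #.#..: next=.  (t=0,i=2, bit20=0)
  nb #..##: next=.  (t=0,i=8, bit19=0)
  nb #..#.: next=.  (t=0,i=13, bit18=0)
  nb #...#: next=#  (t=0,i=4, bit17=1)
  nb #....: next=#  (t=1,i=6, bit16=1)
  nb .####: next=#  (t=1,i=17, bit15=1)
  nb .###.: next=.  (t=0,i=10, bit14=0)
  nb .##.#: next=#  (t=0,i=17, bit13=1)
  nb .##..: next=#  (t=1,i=4, bit12=1)
  nb .#.##: next=.  (t=0,i=15, bit11=0)
  nb .#.#.: next=.  (t=0,i=1, bit10=0)
  nb .#..#: next=.  (t=0,i=7, bit9=0)
  nb .#...: next=#  (t=0,i=3, bit8=1)
  nb ..###: next=.  (t=0,i=9, bit7=0)
  nb ..##.: next=#  (t=1,i=3, bit6=1)
  nb ..#.#: next=.  (t=0,i=14, bit5=0)
  nb ..#..: next=.  (t=0,i=6, bit4=0)
  nb ...##: next=.  (t=1,i=15, bit3=0)
  nb ...#.: next=.  (t=0,i=5, bit2=0)
  nb ....#: next=.  (t=1,i=9, bit1=0)
  nb .....: next=#  (t=1,i=7, bit0=1)
  bits 10110100011000111011000101000001 = 3026432321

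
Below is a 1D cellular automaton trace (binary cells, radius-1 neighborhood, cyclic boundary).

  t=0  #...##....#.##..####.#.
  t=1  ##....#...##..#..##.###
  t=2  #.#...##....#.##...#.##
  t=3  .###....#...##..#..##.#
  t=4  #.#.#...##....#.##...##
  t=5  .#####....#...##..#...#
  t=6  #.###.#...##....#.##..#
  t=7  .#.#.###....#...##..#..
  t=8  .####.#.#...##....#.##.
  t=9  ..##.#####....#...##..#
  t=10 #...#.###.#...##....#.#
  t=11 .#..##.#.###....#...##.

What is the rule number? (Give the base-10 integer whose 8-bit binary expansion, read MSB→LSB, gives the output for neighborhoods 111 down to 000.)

180

  ###|#  b7=1 t=0,i=17
  ##.|.  b6=0 t=0,i=5
  #.#|#  b5=1 t=0,i=11
  #..|#  b4=1 t=0,i=1
  .##|.  b3=0 t=0,i=4
  .#.|#  b2=1 t=0,i=0
  ..#|.  b1=0 t=0,i=3
  ...|.  b0=0 t=0,i=2
  bits 10110100 = 180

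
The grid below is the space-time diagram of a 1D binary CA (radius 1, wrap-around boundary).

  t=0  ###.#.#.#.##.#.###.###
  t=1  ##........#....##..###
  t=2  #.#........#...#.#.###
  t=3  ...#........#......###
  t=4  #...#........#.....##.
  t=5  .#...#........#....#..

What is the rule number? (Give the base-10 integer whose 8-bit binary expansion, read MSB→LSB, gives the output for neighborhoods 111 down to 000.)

152

  ### -> #   bit 7 = 1  t=0,i=0
  ##. -> .   bit 6 = 0  t=0,i=2
  #.# -> .   bit 5 = 0  t=0,i=3
  #.. -> #   bit 4 = 1  t=1,i=2
  .## -> #   bit 3 = 1  t=0,i=10
  .#. -> .   bit 2 = 0  t=0,i=4
  ..# -> .   bit 1 = 0  t=1,i=9
  ... -> .   bit 0 = 0  t=1,i=3
  bits 10011000 = 152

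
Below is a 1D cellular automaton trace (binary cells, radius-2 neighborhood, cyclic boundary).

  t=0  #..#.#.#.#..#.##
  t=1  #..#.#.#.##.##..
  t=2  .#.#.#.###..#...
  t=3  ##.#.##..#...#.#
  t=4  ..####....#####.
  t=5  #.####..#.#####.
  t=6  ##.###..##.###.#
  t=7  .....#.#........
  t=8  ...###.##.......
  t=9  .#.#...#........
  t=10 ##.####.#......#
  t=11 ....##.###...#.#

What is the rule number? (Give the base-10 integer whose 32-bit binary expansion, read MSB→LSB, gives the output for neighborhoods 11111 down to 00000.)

  #####|#  b31=1 t=4,i=12
  ####.|#  b30=1 t=4,i=4
  ###.#|.  b29=0 t=3,i=1
  ###..|#  b28=1 t=0,i=0
  ##.##|.  b27=0 t=1,i=11
  ##.#.|#  b26=1 t=3,i=2
  ##..#|.  b25=0 t=0,i=1
  ##...|.  b24=0 t=4,i=6
  #.###|.  b23=0 t=0,i=14
  #.##.|#  b22=1 t=1,i=9
  #.#.#|#  b21=1 t=0,i=5
  #.#..|#  b20=1 t=0,i=9
  #..##|#  b19=1 t=6,i=7
  #..#.|.  b18=0 t=0,i=2
  #...#|#  b17=1 t=3,i=11
  #....|.  b16=0 t=2,i=14
  .####|#  b15=1 t=4,i=3
  .###.|.  b14=0 t=0,i=15
  .##.#|.  b13=0 t=1,i=10
  .##..|.  b12=0 t=1,i=13
  .#.##|#  b11=1 t=0,i=13
  .#.#.|.  b10=0 t=0,i=4
  .#..#|#  b9=1 t=0,i=10
  .#...|#  b8=1 t=2,i=13
  ..###|#  b7=1 t=4,i=2
  ..##.|.  b6=0 t=6,i=8
  ..#.#|#  b5=1 t=0,i=3
  ..#..|.  b4=0 t=1,i=0
  ...##|.  b3=0 t=4,i=1
  ...#.|#  b2=1 t=2,i=0
  ....#|#  b1=1 t=2,i=15
  .....|.  b0=0 t=7,i=0
  bits 11010100011110101000101110100110 = 3564800934

3564800934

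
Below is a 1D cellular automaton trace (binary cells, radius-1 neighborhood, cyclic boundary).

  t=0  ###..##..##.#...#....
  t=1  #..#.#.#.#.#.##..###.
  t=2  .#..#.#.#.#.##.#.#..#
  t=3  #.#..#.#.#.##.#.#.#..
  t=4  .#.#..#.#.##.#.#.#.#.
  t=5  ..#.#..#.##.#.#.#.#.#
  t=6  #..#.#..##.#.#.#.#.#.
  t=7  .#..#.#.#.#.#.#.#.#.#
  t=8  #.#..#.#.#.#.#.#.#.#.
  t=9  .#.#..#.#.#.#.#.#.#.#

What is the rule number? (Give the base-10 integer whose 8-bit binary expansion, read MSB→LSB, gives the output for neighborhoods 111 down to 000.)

57

  nb ###: next=.  (t=0,i=1, bit7=0)
  nb ##.: next=.  (t=0,i=2, bit6=0)
  nb #.#: next=#  (t=0,i=11, bit5=1)
  nb #..: next=#  (t=0,i=3, bit4=1)
  nb .##: next=#  (t=0,i=0, bit3=1)
  nb .#.: next=.  (t=0,i=12, bit2=0)
  nb ..#: next=.  (t=0,i=4, bit1=0)
  nb ...: next=#  (t=0,i=14, bit0=1)
  bits 00111001 = 57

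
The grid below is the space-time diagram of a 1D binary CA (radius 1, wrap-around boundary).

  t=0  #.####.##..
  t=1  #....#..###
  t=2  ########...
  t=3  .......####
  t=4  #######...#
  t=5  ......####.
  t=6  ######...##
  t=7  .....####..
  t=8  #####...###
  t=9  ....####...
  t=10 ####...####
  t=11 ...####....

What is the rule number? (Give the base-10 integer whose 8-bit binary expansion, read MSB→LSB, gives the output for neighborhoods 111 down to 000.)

  ### -> .   bit 7 = 0  t=0,i=3
  ##. -> #   bit 6 = 1  t=0,i=5
  #.# -> .   bit 5 = 0  t=0,i=1
  #.. -> #   bit 4 = 1  t=0,i=9
  .## -> .   bit 3 = 0  t=0,i=2
  .#. -> #   bit 2 = 1  t=0,i=0
  ..# -> #   bit 1 = 1  t=0,i=10
  ... -> #   bit 0 = 1  t=1,i=2
  bits 01010111 = 87

87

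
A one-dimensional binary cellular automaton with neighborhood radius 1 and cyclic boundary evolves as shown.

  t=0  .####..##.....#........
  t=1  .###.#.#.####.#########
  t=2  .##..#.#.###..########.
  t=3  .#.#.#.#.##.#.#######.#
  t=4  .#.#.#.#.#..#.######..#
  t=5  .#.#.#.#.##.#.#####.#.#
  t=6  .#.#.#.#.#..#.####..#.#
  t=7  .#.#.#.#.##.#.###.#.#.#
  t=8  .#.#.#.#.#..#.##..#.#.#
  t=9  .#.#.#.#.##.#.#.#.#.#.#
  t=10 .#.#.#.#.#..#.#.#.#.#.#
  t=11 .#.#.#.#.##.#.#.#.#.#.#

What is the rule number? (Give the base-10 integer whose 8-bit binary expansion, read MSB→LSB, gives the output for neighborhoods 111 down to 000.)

157

  nb ###: next=#  (t=0,i=2, bit7=1)
  nb ##.: next=.  (t=0,i=4, bit6=0)
  nb #.#: next=.  (t=1,i=0, bit5=0)
  nb #..: next=#  (t=0,i=5, bit4=1)
  nb .##: next=#  (t=0,i=1, bit3=1)
  nb .#.: next=#  (t=0,i=14, bit2=1)
  nb ..#: next=.  (t=0,i=0, bit1=0)
  nb ...: next=#  (t=0,i=10, bit0=1)
  bits 10011101 = 157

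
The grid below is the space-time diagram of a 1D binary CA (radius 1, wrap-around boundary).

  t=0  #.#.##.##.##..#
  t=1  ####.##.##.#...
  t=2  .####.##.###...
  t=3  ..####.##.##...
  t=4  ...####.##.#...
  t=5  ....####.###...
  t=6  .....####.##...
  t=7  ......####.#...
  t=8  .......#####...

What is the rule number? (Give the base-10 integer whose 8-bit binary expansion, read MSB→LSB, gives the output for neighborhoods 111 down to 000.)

  [7] ### => #  t=1,i=1
  [6] ##. => #  t=0,i=0
  [5] #.# => #  t=0,i=1
  [4] #.. => .  t=0,i=12
  [3] .## => .  t=0,i=4
  [2] .#. => #  t=0,i=2
  [1] ..# => .  t=0,i=13
  [0] ... => .  t=1,i=13
  bits 11100100 = 228

228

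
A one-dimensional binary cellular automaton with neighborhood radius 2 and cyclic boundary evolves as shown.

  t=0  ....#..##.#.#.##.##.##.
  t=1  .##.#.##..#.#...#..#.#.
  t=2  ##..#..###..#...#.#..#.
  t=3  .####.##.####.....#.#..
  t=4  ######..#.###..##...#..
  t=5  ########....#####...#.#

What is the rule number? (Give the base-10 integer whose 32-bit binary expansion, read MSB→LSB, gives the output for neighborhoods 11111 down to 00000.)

  ##### -> #   bit 31 = 1  t=4,i=2
  ####. -> #   bit 30 = 1  t=3,i=3
  ###.# -> #   bit 29 = 1  t=3,i=4
  ###.. -> #   bit 28 = 1  t=2,i=9
  ##.## -> #   bit 27 = 1  t=0,i=16
  ##.#. -> .   bit 26 = 0  t=0,i=9
  ##..# -> #   bit 25 = 1  t=1,i=8
  ##... -> .   bit 24 = 0  t=0,i=22
  #.### -> .   bit 23 = 0  t=3,i=9
  #.##. -> .   bit 22 = 0  t=0,i=14
  #.#.# -> #   bit 21 = 1  t=0,i=10
  #.#.. -> #   bit 20 = 1  t=1,i=12
  #..## -> #   bit 19 = 1  t=0,i=6
  #..#. -> #   bit 18 = 1  t=1,i=9
  #...# -> .   bit 17 = 0  t=1,i=14
  #.... -> .   bit 16 = 0  t=0,i=0
  .#### -> #   bit 15 = 1  t=3,i=2
  .###. -> .   bit 14 = 0  t=2,i=8
  .##.# -> .   bit 13 = 0  t=0,i=8
  .##.. -> #   bit 12 = 1  t=0,i=21
  .#.## -> .   bit 11 = 0  t=0,i=13
  .#.#. -> .   bit 10 = 0  t=0,i=11
  .#..# -> .   bit 9 = 0  t=0,i=5
  .#... -> .   bit 8 = 0  t=1,i=13
  ..### -> #   bit 7 = 1  t=2,i=7
  ..##. -> #   bit 6 = 1  t=0,i=7
  ..#.# -> .   bit 5 = 0  t=1,i=10
  ..#.. -> #   bit 4 = 1  t=0,i=4
  ...## -> #   bit 3 = 1  t=3,i=0
  ...#. -> .   bit 2 = 0  t=0,i=3
  ....# -> #   bit 1 = 1  t=0,i=2
  ..... -> #   bit 0 = 1  t=0,i=1
  bits 11111010001111001001000011011011 = 4198273243

4198273243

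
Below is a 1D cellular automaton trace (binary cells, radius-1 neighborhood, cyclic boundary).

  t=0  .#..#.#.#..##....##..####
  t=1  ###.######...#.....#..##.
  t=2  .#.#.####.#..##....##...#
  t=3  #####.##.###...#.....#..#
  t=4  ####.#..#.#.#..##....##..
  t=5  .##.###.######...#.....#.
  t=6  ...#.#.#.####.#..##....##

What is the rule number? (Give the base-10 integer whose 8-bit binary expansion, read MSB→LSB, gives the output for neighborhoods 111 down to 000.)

180

  ###|#  b7=1 t=0,i=22
  ##.|.  b6=0 t=0,i=12
  #.#|#  b5=1 t=0,i=0
  #..|#  b4=1 t=0,i=2
  .##|.  b3=0 t=0,i=11
  .#.|#  b2=1 t=0,i=1
  ..#|.  b1=0 t=0,i=3
  ...|.  b0=0 t=0,i=14
  bits 10110100 = 180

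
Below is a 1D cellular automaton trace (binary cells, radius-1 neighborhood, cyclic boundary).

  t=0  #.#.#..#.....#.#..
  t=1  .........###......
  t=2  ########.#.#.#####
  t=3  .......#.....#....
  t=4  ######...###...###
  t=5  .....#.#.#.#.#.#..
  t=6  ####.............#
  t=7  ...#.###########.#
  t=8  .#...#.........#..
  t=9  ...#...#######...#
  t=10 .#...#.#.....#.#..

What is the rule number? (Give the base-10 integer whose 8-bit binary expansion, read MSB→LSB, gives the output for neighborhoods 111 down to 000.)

73

  [7] ### => .  t=1,i=10
  [6] ##. => #  t=1,i=11
  [5] #.# => .  t=0,i=1
  [4] #.. => .  t=0,i=5
  [3] .## => #  t=1,i=9
  [2] .#. => .  t=0,i=0
  [1] ..# => .  t=0,i=6
  [0] ... => #  t=0,i=9
  bits 01001001 = 73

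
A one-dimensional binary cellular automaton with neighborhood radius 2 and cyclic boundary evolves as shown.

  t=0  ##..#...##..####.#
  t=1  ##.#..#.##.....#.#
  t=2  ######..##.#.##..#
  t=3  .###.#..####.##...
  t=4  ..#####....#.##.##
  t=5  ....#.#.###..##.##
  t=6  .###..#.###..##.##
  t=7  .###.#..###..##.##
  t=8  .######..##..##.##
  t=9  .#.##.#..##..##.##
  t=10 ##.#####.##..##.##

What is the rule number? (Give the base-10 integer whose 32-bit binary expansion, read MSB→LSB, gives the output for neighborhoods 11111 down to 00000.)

3036115526

  [31] ##### => #  t=2,i=1
  [30] ####. => .  t=0,i=14
  [29] ###.# => #  t=0,i=15
  [28] ###.. => #  t=0,i=1
  [27] ##.## => .  t=0,i=16
  [26] ##.#. => #  t=1,i=2
  [25] ##..# => .  t=0,i=2
  [24] ##... => .  t=1,i=10
  [23] #.### => #  t=0,i=17
  [22] #.##. => #  t=1,i=8
  [21] #.#.# => #  t=2,i=11
  [20] #.#.. => #  t=1,i=3
  [19] #..## => .  t=0,i=11
  [18] #..#. => #  t=0,i=3
  [17] #...# => #  t=0,i=6
  [16] #.... => #  t=1,i=11
  [15] .#### => .  t=0,i=13
  [14] .###. => #  t=0,i=0
  [13] .##.# => #  t=2,i=9
  [12] .##.. => #  t=0,i=9
  [11] .#.## => .  t=1,i=7
  [10] .#.#. => .  t=5,i=5
  [9] .#..# => #  t=1,i=4
  [8] .#... => .  t=0,i=5
  [7] ..### => .  t=0,i=12
  [6] ..##. => #  t=0,i=8
  [5] ..#.# => .  t=1,i=6
  [4] ..#.. => .  t=0,i=4
  [3] ...## => .  t=0,i=7
  [2] ...#. => #  t=1,i=14
  [1] ....# => #  t=1,i=13
  [0] ..... => .  t=1,i=12
  bits 10110100111101110111001001000110 = 3036115526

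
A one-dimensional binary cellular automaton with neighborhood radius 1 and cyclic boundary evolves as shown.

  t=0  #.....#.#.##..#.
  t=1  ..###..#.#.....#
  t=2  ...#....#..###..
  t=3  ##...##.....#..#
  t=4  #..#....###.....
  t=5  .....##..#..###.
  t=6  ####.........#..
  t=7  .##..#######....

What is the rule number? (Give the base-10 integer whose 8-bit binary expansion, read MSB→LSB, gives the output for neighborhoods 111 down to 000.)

161

  nb ###: next=#  (t=1,i=3, bit7=1)
  nb ##.: next=.  (t=0,i=11, bit6=0)
  nb #.#: next=#  (t=0,i=7, bit5=1)
  nb #..: next=.  (t=0,i=1, bit4=0)
  nb .##: next=.  (t=0,i=10, bit3=0)
  nb .#.: next=.  (t=0,i=0, bit2=0)
  nb ..#: next=.  (t=0,i=5, bit1=0)
  nb ...: next=#  (t=0,i=2, bit0=1)
  bits 10100001 = 161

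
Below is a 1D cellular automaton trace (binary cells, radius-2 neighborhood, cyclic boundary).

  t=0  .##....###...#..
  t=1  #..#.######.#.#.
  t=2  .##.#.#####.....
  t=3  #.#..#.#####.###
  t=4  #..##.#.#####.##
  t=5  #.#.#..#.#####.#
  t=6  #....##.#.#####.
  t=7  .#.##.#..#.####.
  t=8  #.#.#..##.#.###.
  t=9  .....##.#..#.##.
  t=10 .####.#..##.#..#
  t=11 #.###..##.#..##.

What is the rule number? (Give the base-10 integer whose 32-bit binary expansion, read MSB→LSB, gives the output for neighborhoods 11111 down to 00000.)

  ##### -> #   bit 31 = 1  t=1,i=7
  ####. -> #   bit 30 = 1  t=1,i=9
  ###.# -> #   bit 29 = 1  t=1,i=10
  ###.. -> #   bit 28 = 1  t=0,i=9
  ##.## -> #   bit 27 = 1  t=3,i=12
  ##.#. -> .   bit 26 = 0  t=1,i=11
  ##..# -> .   bit 25 = 0  t=4,i=1
  ##... -> #   bit 24 = 1  t=0,i=3
  #.### -> .   bit 23 = 0  t=1,i=5
  #.##. -> .   bit 22 = 0  t=5,i=15
  #.#.# -> .   bit 21 = 0  t=1,i=12
  #.#.. -> .   bit 20 = 0  t=1,i=0
  #..## -> #   bit 19 = 1  t=4,i=2
  #..#. -> #   bit 18 = 1  t=1,i=2
  #...# -> .   bit 17 = 0  t=0,i=11
  #.... -> .   bit 16 = 0  t=0,i=4
  .#### -> #   bit 15 = 1  t=1,i=6
  .###. -> #   bit 14 = 1  t=0,i=8
  .##.# -> #   bit 13 = 1  t=2,i=2
  .##.. -> .   bit 12 = 0  t=0,i=2
  .#.## -> #   bit 11 = 1  t=1,i=4
  .#.#. -> .   bit 10 = 0  t=1,i=13
  .#..# -> #   bit 9 = 1  t=1,i=1
  .#... -> #   bit 8 = 1  t=0,i=14
  ..### -> #   bit 7 = 1  t=0,i=7
  ..##. -> .   bit 6 = 0  t=0,i=1
  ..#.# -> .   bit 5 = 0  t=1,i=3
  ..#.. -> .   bit 4 = 0  t=0,i=13
  ...## -> #   bit 3 = 1  t=0,i=0
  ...#. -> #   bit 2 = 1  t=0,i=12
  ....# -> #   bit 1 = 1  t=0,i=5
  ..... -> #   bit 0 = 1  t=2,i=13
  bits 11111001000011001110101110001111 = 4178373519

4178373519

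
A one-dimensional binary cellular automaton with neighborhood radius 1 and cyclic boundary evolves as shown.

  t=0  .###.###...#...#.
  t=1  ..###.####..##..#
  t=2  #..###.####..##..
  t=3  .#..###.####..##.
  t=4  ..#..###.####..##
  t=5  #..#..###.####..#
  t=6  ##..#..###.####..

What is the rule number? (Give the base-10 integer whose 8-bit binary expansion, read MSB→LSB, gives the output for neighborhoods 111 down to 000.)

241

  ### -> #   bit 7 = 1  t=0,i=2
  ##. -> #   bit 6 = 1  t=0,i=3
  #.# -> #   bit 5 = 1  t=0,i=4
  #.. -> #   bit 4 = 1  t=0,i=8
  .## -> .   bit 3 = 0  t=0,i=1
  .#. -> .   bit 2 = 0  t=0,i=11
  ..# -> .   bit 1 = 0  t=0,i=0
  ... -> #   bit 0 = 1  t=0,i=9
  bits 11110001 = 241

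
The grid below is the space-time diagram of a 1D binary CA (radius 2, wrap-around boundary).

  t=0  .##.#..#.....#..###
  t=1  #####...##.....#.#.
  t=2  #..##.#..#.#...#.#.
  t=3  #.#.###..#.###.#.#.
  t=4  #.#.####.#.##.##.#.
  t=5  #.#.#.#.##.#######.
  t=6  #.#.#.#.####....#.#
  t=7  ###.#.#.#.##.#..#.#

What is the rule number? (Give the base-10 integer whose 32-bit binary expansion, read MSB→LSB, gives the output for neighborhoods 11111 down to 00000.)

  ##### -> .   bit 31 = 0  t=1,i=2
  ####. -> #   bit 30 = 1  t=1,i=3
  ###.# -> .   bit 29 = 0  t=0,i=18
  ###.. -> #   bit 28 = 1  t=1,i=4
  ##.## -> #   bit 27 = 1  t=0,i=0
  ##.#. -> #   bit 26 = 1  t=0,i=3
  ##..# -> #   bit 25 = 1  t=3,i=7
  ##... -> .   bit 24 = 0  t=1,i=5
  #.### -> #   bit 23 = 1  t=1,i=0
  #.##. -> #   bit 22 = 1  t=0,i=1
  #.#.# -> #   bit 21 = 1  t=1,i=17
  #.#.. -> #   bit 20 = 1  t=0,i=4
  #..## -> #   bit 19 = 1  t=0,i=15
  #..#. -> .   bit 18 = 0  t=0,i=6
  #...# -> #   bit 17 = 1  t=1,i=6
  #.... -> #   bit 16 = 1  t=0,i=9
  .#### -> .   bit 15 = 0  t=1,i=1
  .###. -> #   bit 14 = 1  t=0,i=17
  .##.# -> #   bit 13 = 1  t=0,i=2
  .##.. -> #   bit 12 = 1  t=1,i=9
  .#.## -> .   bit 11 = 0  t=1,i=18
  .#.#. -> .   bit 10 = 0  t=1,i=16
  .#..# -> .   bit 9 = 0  t=0,i=5
  .#... -> #   bit 8 = 1  t=0,i=8
  ..### -> .   bit 7 = 0  t=0,i=16
  ..##. -> .   bit 6 = 0  t=1,i=8
  ..#.# -> #   bit 5 = 1  t=1,i=15
  ..#.. -> .   bit 4 = 0  t=0,i=7
  ...## -> .   bit 3 = 0  t=1,i=7
  ...#. -> .   bit 2 = 0  t=0,i=12
  ....# -> .   bit 1 = 0  t=0,i=11
  ..... -> .   bit 0 = 0  t=0,i=10
  bits 01011110111110110111000100100000 = 1593536800

1593536800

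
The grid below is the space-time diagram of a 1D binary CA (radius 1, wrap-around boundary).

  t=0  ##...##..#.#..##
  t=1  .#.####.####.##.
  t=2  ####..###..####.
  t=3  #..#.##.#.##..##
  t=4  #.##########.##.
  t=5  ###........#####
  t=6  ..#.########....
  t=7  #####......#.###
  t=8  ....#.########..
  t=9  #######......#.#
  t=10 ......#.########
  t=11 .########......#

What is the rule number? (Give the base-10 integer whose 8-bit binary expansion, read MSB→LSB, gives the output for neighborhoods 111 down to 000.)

  nb ###: next=.  (t=0,i=0, bit7=0)
  nb ##.: next=#  (t=0,i=1, bit6=1)
  nb #.#: next=#  (t=0,i=10, bit5=1)
  nb #..: next=.  (t=0,i=2, bit4=0)
  nb .##: next=#  (t=0,i=5, bit3=1)
  nb .#.: next=#  (t=0,i=9, bit2=1)
  nb ..#: next=#  (t=0,i=4, bit1=1)
  nb ...: next=#  (t=0,i=3, bit0=1)
  bits 01101111 = 111

111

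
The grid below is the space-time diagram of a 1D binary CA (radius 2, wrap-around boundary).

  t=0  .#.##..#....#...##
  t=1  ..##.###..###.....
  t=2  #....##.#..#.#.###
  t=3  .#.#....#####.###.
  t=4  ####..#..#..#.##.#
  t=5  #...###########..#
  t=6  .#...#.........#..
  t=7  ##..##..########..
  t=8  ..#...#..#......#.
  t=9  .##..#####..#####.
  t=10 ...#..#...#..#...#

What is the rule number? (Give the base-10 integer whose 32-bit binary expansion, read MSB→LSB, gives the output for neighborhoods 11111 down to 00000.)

  nb #####: next=.  (t=3,i=10, bit31=0)
  nb ####.: next=.  (t=2,i=17, bit30=0)
  nb ###.#: next=#  (t=3,i=12, bit29=1)
  nb ###..: next=.  (t=1,i=7, bit28=0)
  nb ##.##: next=.  (t=1,i=4, bit27=0)
  nb ##.#.: next=.  (t=0,i=0, bit26=0)
  nb ##..#: next=#  (t=0,i=5, bit25=1)
  nb ##...: next=#  (t=1,i=13, bit24=1)
  nb #.###: next=#  (t=1,i=5, bit23=1)
  nb #.##.: next=#  (t=0,i=3, bit22=1)
  nb #.#.#: next=.  (t=0,i=1, bit21=0)
  nb #.#..: next=#  (t=2,i=8, bit20=1)
  nb #..##: next=.  (t=1,i=9, bit19=0)
  nb #..#.: next=#  (t=0,i=6, bit18=1)
  nb #...#: next=.  (t=0,i=14, bit17=0)
  nb #....: next=.  (t=0,i=9, bit16=0)
  nb .####: next=#  (t=2,i=16, bit15=1)
  nb .###.: next=#  (t=1,i=6, bit14=1)
  nb .##.#: next=.  (t=0,i=17, bit13=0)
  nb .##..: next=.  (t=0,i=4, bit12=0)
  nb .#.##: next=#  (t=0,i=2, bit11=1)
  nb .#.#.: next=#  (t=2,i=12, bit10=1)
  nb .#..#: next=#  (t=2,i=9, bit9=1)
  nb .#...: next=.  (t=0,i=8, bit8=0)
  nb ..###: next=.  (t=1,i=10, bit7=0)
  nb ..##.: next=.  (t=0,i=16, bit6=0)
  nb ..#.#: next=#  (t=2,i=11, bit5=1)
  nb ..#..: next=#  (t=0,i=7, bit4=1)
  nb ...##: next=.  (t=0,i=15, bit3=0)
  nb ...#.: next=#  (t=0,i=11, bit2=1)
  nb ....#: next=#  (t=0,i=10, bit1=1)
  nb .....: next=#  (t=1,i=15, bit0=1)
  bits 00100011110101001100111000110111 = 601148983

601148983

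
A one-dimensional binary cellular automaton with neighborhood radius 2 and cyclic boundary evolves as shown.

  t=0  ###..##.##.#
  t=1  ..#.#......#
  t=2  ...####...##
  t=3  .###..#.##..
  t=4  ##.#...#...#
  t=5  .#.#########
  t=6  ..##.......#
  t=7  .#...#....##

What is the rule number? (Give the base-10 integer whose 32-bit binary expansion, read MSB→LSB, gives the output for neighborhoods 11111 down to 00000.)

815467932

  [31] ##### => .  t=5,i=5
  [30] ####. => .  t=0,i=1
  [29] ###.# => #  t=4,i=1
  [28] ###.. => #  t=0,i=2
  [27] ##.## => .  t=0,i=7
  [26] ##.#. => .  t=4,i=2
  [25] ##..# => .  t=0,i=3
  [24] ##... => .  t=2,i=0
  [23] #.### => #  t=0,i=11
  [22] #.##. => .  t=0,i=8
  [21] #.#.# => .  t=5,i=1
  [20] #.#.. => #  t=1,i=4
  [19] #..## => #  t=0,i=4
  [18] #..#. => .  t=1,i=1
  [17] #...# => #  t=2,i=1
  [16] #.... => #  t=1,i=6
  [15] .#### => .  t=0,i=0
  [14] .###. => .  t=3,i=2
  [13] .##.# => .  t=0,i=6
  [12] .##.. => .  t=2,i=11
  [11] .#.## => #  t=3,i=7
  [10] .#.#. => #  t=1,i=3
  [9] .#..# => .  t=1,i=0
  [8] .#... => #  t=1,i=5
  [7] ..### => #  t=2,i=3
  [6] ..##. => .  t=0,i=5
  [5] ..#.# => .  t=1,i=2
  [4] ..#.. => #  t=1,i=11
  [3] ...## => #  t=2,i=2
  [2] ...#. => #  t=1,i=10
  [1] ....# => .  t=1,i=9
  [0] ..... => .  t=1,i=7
  bits 00110000100110110000110110011100 = 815467932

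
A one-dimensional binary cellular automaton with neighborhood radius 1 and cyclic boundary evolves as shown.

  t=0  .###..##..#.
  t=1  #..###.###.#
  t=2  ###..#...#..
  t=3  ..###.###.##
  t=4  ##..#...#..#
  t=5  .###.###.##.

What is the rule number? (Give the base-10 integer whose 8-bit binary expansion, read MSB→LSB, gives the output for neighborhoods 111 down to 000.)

  [7] ### => .  t=0,i=2
  [6] ##. => #  t=0,i=3
  [5] #.# => .  t=1,i=6
  [4] #.. => #  t=0,i=4
  [3] .## => .  t=0,i=1
  [2] .#. => .  t=0,i=10
  [1] ..# => #  t=0,i=0
  [0] ... => #  t=2,i=7
  bits 01010011 = 83

83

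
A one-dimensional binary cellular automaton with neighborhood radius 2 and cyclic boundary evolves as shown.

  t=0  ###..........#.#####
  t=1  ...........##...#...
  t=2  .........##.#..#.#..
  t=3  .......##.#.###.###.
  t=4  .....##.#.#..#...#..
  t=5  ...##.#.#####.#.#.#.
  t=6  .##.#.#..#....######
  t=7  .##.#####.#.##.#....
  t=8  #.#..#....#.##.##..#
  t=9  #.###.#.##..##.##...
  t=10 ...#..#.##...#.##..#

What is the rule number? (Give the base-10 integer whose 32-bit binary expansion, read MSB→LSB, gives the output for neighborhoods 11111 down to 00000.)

  [31] ##### => .  t=0,i=0
  [30] ####. => .  t=0,i=1
  [29] ###.# => .  t=3,i=14
  [28] ###.. => .  t=0,i=2
  [27] ##.## => .  t=3,i=15
  [26] ##.#. => .  t=2,i=11
  [25] ##..# => .  t=8,i=17
  [24] ##... => .  t=0,i=3
  [23] #.### => .  t=0,i=15
  [22] #.##. => #  t=6,i=1
  [21] #.#.# => #  t=3,i=10
  [20] #.#.. => #  t=2,i=12
  [19] #..## => .  t=8,i=18
  [18] #..#. => #  t=2,i=14
  [17] #...# => .  t=1,i=14
  [16] #.... => .  t=0,i=4
  [15] .#### => #  t=0,i=16
  [14] .###. => #  t=3,i=13
  [13] .##.# => #  t=2,i=10
  [12] .##.. => #  t=1,i=12
  [11] .#.## => .  t=0,i=14
  [10] .#.#. => #  t=2,i=16
  [9] .#..# => #  t=2,i=13
  [8] .#... => #  t=1,i=17
  [7] ..### => .  t=6,i=14
  [6] ..##. => .  t=1,i=11
  [5] ..#.# => .  t=0,i=13
  [4] ..#.. => .  t=1,i=16
  [3] ...## => #  t=1,i=10
  [2] ...#. => #  t=0,i=12
  [1] ....# => #  t=0,i=11
  [0] ..... => .  t=0,i=5
  bits 00000000011101001111011100001110 = 7665422

7665422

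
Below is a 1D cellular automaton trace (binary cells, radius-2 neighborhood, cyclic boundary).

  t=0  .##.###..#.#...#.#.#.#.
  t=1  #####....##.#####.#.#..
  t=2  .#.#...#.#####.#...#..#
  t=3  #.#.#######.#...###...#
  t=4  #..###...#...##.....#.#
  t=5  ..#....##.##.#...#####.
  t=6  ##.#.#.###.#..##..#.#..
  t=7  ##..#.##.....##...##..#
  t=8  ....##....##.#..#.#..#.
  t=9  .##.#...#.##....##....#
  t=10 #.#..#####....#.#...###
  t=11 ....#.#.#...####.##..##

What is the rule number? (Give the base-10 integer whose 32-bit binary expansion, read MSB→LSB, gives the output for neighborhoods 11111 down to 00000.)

1217047911

  ##### -> .   bit 31 = 0  t=1,i=2
  ####. -> #   bit 30 = 1  t=1,i=3
  ###.# -> .   bit 29 = 0  t=1,i=16
  ###.. -> .   bit 28 = 0  t=0,i=6
  ##.## -> #   bit 27 = 1  t=0,i=3
  ##.#. -> .   bit 26 = 0  t=1,i=17
  ##..# -> .   bit 25 = 0  t=0,i=7
  ##... -> .   bit 24 = 0  t=1,i=5
  #.### -> #   bit 23 = 1  t=0,i=4
  #.##. -> .   bit 22 = 0  t=4,i=22
  #.#.# -> .   bit 21 = 0  t=0,i=17
  #.#.. -> .   bit 20 = 0  t=0,i=11
  #..## -> #   bit 19 = 1  t=0,i=0
  #..#. -> .   bit 18 = 0  t=0,i=8
  #...# -> #   bit 17 = 1  t=0,i=13
  #.... -> .   bit 16 = 0  t=1,i=6
  .#### -> #   bit 15 = 1  t=1,i=1
  .###. -> .   bit 14 = 0  t=0,i=5
  .##.# -> #   bit 13 = 1  t=0,i=2
  .##.. -> .   bit 12 = 0  t=4,i=0
  .#.## -> #   bit 11 = 1  t=2,i=8
  .#.#. -> #   bit 10 = 1  t=0,i=10
  .#..# -> .   bit 9 = 0  t=0,i=22
  .#... -> #   bit 8 = 1  t=0,i=12
  ..### -> .   bit 7 = 0  t=1,i=0
  ..##. -> #   bit 6 = 1  t=0,i=1
  ..#.# -> #   bit 5 = 1  t=0,i=9
  ..#.. -> .   bit 4 = 0  t=2,i=19
  ...## -> .   bit 3 = 0  t=1,i=8
  ...#. -> #   bit 2 = 1  t=0,i=14
  ....# -> #   bit 1 = 1  t=1,i=7
  ..... -> #   bit 0 = 1  t=4,i=17
  bits 01001000100010101010110101100111 = 1217047911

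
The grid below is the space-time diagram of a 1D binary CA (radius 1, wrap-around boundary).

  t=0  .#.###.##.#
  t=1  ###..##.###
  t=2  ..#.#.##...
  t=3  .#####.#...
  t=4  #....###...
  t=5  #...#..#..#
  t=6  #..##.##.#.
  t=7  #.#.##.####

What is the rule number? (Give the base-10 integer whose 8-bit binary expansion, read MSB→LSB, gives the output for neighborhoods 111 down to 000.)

  nb ###: next=.  (t=0,i=4, bit7=0)
  nb ##.: next=#  (t=0,i=5, bit6=1)
  nb #.#: next=#  (t=0,i=0, bit5=1)
  nb #..: next=.  (t=1,i=3, bit4=0)
  nb .##: next=.  (t=0,i=3, bit3=0)
  nb .#.: next=#  (t=0,i=1, bit2=1)
  nb ..#: next=#  (t=1,i=4, bit1=1)
  nb ...: next=.  (t=2,i=0, bit0=0)
  bits 01100110 = 102

102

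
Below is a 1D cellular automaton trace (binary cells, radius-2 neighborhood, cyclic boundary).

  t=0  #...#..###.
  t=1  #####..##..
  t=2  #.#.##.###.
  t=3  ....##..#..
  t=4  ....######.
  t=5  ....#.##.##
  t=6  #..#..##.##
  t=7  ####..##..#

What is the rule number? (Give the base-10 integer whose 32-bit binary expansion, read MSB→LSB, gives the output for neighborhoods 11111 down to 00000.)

2471915988

  ##### -> #   bit 31 = 1  t=1,i=2
  ####. -> .   bit 30 = 0  t=1,i=3
  ###.# -> .   bit 29 = 0  t=0,i=9
  ###.. -> #   bit 28 = 1  t=1,i=4
  ##.## -> .   bit 27 = 0  t=2,i=6
  ##.#. -> .   bit 26 = 0  t=0,i=10
  ##..# -> #   bit 25 = 1  t=1,i=5
  ##... -> #   bit 24 = 1  t=4,i=10
  #.### -> .   bit 23 = 0  t=2,i=7
  #.##. -> #   bit 22 = 1  t=2,i=4
  #.#.# -> .   bit 21 = 0  t=2,i=0
  #.#.. -> #   bit 20 = 1  t=0,i=0
  #..## -> .   bit 19 = 0  t=0,i=6
  #..#. -> #   bit 18 = 1  t=3,i=7
  #...# -> #   bit 17 = 1  t=0,i=2
  #.... -> .   bit 16 = 0  t=3,i=10
  .#### -> .   bit 15 = 0  t=1,i=1
  .###. -> #   bit 14 = 1  t=0,i=8
  .##.# -> #   bit 13 = 1  t=2,i=5
  .##.. -> #   bit 12 = 1  t=1,i=8
  .#.## -> .   bit 11 = 0  t=2,i=3
  .#.#. -> .   bit 10 = 0  t=2,i=1
  .#..# -> .   bit 9 = 0  t=0,i=5
  .#... -> #   bit 8 = 1  t=0,i=1
  ..### -> #   bit 7 = 1  t=0,i=7
  ..##. -> #   bit 6 = 1  t=1,i=7
  ..#.# -> .   bit 5 = 0  t=5,i=4
  ..#.. -> #   bit 4 = 1  t=0,i=4
  ...## -> .   bit 3 = 0  t=3,i=3
  ...#. -> #   bit 2 = 1  t=0,i=3
  ....# -> .   bit 1 = 0  t=3,i=2
  ..... -> .   bit 0 = 0  t=3,i=0
  bits 10010011010101100111000111010100 = 2471915988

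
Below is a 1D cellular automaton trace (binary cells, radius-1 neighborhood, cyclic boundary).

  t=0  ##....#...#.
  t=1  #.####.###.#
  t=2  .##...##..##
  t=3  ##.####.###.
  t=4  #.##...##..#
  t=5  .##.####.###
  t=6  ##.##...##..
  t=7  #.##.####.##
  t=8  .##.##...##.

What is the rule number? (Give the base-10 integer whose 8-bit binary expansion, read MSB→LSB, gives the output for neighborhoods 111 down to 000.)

59

  ###|.  b7=0 t=1,i=3
  ##.|.  b6=0 t=0,i=1
  #.#|#  b5=1 t=0,i=11
  #..|#  b4=1 t=0,i=2
  .##|#  b3=1 t=0,i=0
  .#.|.  b2=0 t=0,i=6
  ..#|#  b1=1 t=0,i=5
  ...|#  b0=1 t=0,i=3
  bits 00111011 = 59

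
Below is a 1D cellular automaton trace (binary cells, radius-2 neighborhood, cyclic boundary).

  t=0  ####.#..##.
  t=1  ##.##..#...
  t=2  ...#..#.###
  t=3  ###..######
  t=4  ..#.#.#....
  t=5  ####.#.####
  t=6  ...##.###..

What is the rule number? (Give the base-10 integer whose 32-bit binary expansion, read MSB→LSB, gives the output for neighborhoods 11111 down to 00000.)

  [31] ##### => .  t=3,i=0
  [30] ####. => .  t=0,i=2
  [29] ###.# => #  t=0,i=3
  [28] ###.. => #  t=2,i=10
  [27] ##.## => .  t=0,i=10
  [26] ##.#. => #  t=0,i=4
  [25] ##..# => .  t=1,i=5
  [24] ##... => #  t=2,i=0
  [23] #.### => #  t=0,i=0
  [22] #.##. => #  t=1,i=3
  [21] #.#.# => .  t=4,i=4
  [20] #.#.. => .  t=0,i=5
  [19] #..## => #  t=0,i=7
  [18] #..#. => #  t=1,i=6
  [17] #...# => #  t=1,i=9
  [16] #.... => #  t=4,i=8
  [15] .#### => #  t=0,i=1
  [14] .###. => #  t=2,i=9
  [13] .##.# => .  t=0,i=9
  [12] .##.. => .  t=1,i=4
  [11] .#.## => #  t=2,i=7
  [10] .#.#. => #  t=4,i=3
  [9] .#..# => .  t=0,i=6
  [8] .#... => #  t=1,i=8
  [7] ..### => .  t=3,i=5
  [6] ..##. => .  t=0,i=8
  [5] ..#.# => #  t=2,i=6
  [4] ..#.. => .  t=1,i=7
  [3] ...## => #  t=1,i=10
  [2] ...#. => #  t=2,i=2
  [1] ....# => #  t=4,i=0
  [0] ..... => #  t=4,i=9
  bits 00110101110011111100110100101111 = 902810927

902810927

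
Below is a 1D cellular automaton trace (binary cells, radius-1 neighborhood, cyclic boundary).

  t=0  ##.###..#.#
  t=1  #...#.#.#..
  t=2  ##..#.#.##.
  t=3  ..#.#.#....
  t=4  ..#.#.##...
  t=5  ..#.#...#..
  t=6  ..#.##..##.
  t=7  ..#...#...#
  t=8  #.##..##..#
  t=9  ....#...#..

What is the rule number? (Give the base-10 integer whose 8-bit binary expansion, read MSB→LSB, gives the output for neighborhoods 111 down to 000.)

  ### -> #   bit 7 = 1  t=0,i=0
  ##. -> .   bit 6 = 0  t=0,i=1
  #.# -> .   bit 5 = 0  t=0,i=2
  #.. -> #   bit 4 = 1  t=0,i=6
  .## -> .   bit 3 = 0  t=0,i=3
  .#. -> #   bit 2 = 1  t=0,i=8
  ..# -> .   bit 1 = 0  t=0,i=7
  ... -> .   bit 0 = 0  t=1,i=2
  bits 10010100 = 148

148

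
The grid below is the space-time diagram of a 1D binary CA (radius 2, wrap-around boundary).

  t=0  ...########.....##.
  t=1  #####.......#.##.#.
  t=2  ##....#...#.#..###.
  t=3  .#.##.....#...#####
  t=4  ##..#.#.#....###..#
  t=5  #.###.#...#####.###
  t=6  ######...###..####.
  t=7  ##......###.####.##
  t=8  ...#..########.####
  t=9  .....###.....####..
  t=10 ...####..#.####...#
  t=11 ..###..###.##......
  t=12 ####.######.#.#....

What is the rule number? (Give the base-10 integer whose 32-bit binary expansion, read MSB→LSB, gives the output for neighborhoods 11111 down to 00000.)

  [31] ##### => .  t=0,i=5
  [30] ####. => .  t=0,i=9
  [29] ###.# => #  t=2,i=17
  [28] ###.. => .  t=0,i=10
  [27] ##.## => #  t=2,i=18
  [26] ##.#. => #  t=1,i=16
  [25] ##..# => #  t=4,i=2
  [24] ##... => .  t=0,i=11
  [23] #.### => #  t=1,i=0
  [22] #.##. => .  t=1,i=14
  [21] #.#.# => #  t=1,i=17
  [20] #.#.. => .  t=2,i=12
  [19] #..## => #  t=2,i=14
  [18] #..#. => #  t=4,i=3
  [17] #...# => .  t=2,i=8
  [16] #.... => #  t=0,i=0
  [15] .#### => #  t=0,i=4
  [14] .###. => #  t=2,i=16
  [13] .##.# => #  t=1,i=15
  [12] .##.. => #  t=0,i=17
  [11] .#.## => .  t=1,i=13
  [10] .#.#. => .  t=2,i=11
  [9] .#..# => .  t=2,i=13
  [8] .#... => .  t=2,i=7
  [7] ..### => #  t=0,i=3
  [6] ..##. => .  t=0,i=16
  [5] ..#.# => #  t=1,i=12
  [4] ..#.. => .  t=2,i=6
  [3] ...## => #  t=0,i=2
  [2] ...#. => .  t=1,i=11
  [1] ....# => #  t=0,i=1
  [0] ..... => .  t=0,i=13
  bits 00101110101011011111000010101010 = 783151274

783151274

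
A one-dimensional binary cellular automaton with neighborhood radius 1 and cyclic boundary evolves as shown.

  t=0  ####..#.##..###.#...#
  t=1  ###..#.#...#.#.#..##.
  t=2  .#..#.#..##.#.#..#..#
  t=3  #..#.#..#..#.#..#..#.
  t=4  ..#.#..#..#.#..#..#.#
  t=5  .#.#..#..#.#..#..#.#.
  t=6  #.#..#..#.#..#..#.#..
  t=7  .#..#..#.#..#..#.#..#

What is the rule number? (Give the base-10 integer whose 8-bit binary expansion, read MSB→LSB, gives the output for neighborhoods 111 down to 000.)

163

  ###|#  b7=1 t=0,i=0
  ##.|.  b6=0 t=0,i=3
  #.#|#  b5=1 t=0,i=7
  #..|.  b4=0 t=0,i=4
  .##|.  b3=0 t=0,i=8
  .#.|.  b2=0 t=0,i=6
  ..#|#  b1=1 t=0,i=5
  ...|#  b0=1 t=0,i=18
  bits 10100011 = 163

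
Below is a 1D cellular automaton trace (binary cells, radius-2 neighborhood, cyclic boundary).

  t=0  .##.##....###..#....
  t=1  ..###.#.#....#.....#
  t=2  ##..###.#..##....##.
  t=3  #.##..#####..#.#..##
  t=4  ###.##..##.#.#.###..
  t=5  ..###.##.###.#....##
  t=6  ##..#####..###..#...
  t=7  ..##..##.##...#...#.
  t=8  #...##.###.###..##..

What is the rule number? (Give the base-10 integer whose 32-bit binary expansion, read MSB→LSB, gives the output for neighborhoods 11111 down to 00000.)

4017758758

  nb #####: next=#  (t=3,i=8, bit31=1)
  nb ####.: next=#  (t=3,i=9, bit30=1)
  nb ###.#: next=#  (t=1,i=4, bit29=1)
  nb ###..: next=.  (t=0,i=12, bit28=0)
  nb ##.##: next=#  (t=0,i=3, bit27=1)
  nb ##.#.: next=#  (t=1,i=5, bit26=1)
  nb ##..#: next=#  (t=0,i=13, bit25=1)
  nb ##...: next=#  (t=0,i=6, bit24=1)
  nb #.###: next=.  (t=4,i=15, bit23=0)
  nb #.##.: next=#  (t=0,i=4, bit22=1)
  nb #.#.#: next=#  (t=1,i=6, bit21=1)
  nb #.#..: next=#  (t=1,i=8, bit20=1)
  nb #..##: next=#  (t=1,i=1, bit19=1)
  nb #..#.: next=.  (t=0,i=14, bit18=0)
  nb #...#: next=#  (t=6,i=18, bit17=1)
  nb #....: next=.  (t=0,i=7, bit16=0)
  nb .####: next=.  (t=3,i=7, bit15=0)
  nb .###.: next=.  (t=0,i=11, bit14=0)
  nb .##.#: next=#  (t=0,i=2, bit13=1)
  nb .##..: next=.  (t=0,i=5, bit12=0)
  nb .#.##: next=.  (t=4,i=14, bit11=0)
  nb .#.#.: next=.  (t=1,i=7, bit10=0)
  nb .#..#: next=#  (t=1,i=0, bit9=1)
  nb .#...: next=.  (t=0,i=16, bit8=0)
  nb ..###: next=.  (t=0,i=10, bit7=0)
  nb ..##.: next=.  (t=0,i=1, bit6=0)
  nb ..#.#: next=#  (t=3,i=13, bit5=1)
  nb ..#..: next=.  (t=0,i=15, bit4=0)
  nb ...##: next=.  (t=0,i=0, bit3=0)
  nb ...#.: next=#  (t=1,i=12, bit2=1)
  nb ....#: next=#  (t=0,i=8, bit1=1)
  nb .....: next=.  (t=0,i=18, bit0=0)
  bits 11101111011110100010001000100110 = 4017758758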